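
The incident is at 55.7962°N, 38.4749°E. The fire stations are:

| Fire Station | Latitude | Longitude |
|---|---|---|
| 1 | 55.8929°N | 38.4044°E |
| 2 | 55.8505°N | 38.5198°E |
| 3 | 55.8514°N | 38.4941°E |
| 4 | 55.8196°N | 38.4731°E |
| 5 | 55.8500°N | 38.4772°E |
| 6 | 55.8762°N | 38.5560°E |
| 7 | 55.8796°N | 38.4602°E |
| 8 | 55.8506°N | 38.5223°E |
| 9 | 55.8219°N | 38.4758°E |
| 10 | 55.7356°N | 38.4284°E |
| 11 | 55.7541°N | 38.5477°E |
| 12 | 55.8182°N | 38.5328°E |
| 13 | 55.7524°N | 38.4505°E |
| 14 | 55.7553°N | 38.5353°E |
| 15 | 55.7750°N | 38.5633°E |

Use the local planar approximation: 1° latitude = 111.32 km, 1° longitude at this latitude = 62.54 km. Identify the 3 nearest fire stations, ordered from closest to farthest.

Distances from 55.7962°N, 38.4749°E:
1: √((0.0967·111.32)² + (-0.0705·62.54)²) = √(115.877560 + 19.439898) = 11.6326 km
2: √((0.0543·111.32)² + (0.0449·62.54)²) = √(36.538108 + 7.885122) = 6.6651 km
3: √((0.0552·111.32)² + (0.0192·62.54)²) = √(37.759354 + 1.441844) = 6.2611 km
4: √((0.0234·111.32)² + (-0.0018·62.54)²) = √(6.785441 + 0.012672) = 2.6073 km
5: √((0.0538·111.32)² + (0.0023·62.54)²) = √(35.868313 + 0.020691) = 5.9907 km
6: √((0.0800·111.32)² + (0.0811·62.54)²) = √(79.309711 + 25.725123) = 10.2487 km
7: √((0.0834·111.32)² + (-0.0147·62.54)²) = √(86.194290 + 0.845182) = 9.3295 km
8: √((0.0544·111.32)² + (0.0474·62.54)²) = √(36.672811 + 8.787644) = 6.7424 km
9: √((0.0257·111.32)² + (0.0009·62.54)²) = √(8.184886 + 0.003168) = 2.8615 km
10: √((-0.0606·111.32)² + (-0.0465·62.54)²) = √(45.508408 + 8.457104) = 7.3461 km
11: √((-0.0421·111.32)² + (0.0728·62.54)²) = √(21.963957 + 20.729008) = 6.5340 km
12: √((0.0220·111.32)² + (0.0579·62.54)²) = √(5.997797 + 13.112119) = 4.3715 km
13: √((-0.0438·111.32)² + (-0.0244·62.54)²) = √(23.773582 + 2.328603) = 5.1090 km
14: √((-0.0409·111.32)² + (0.0604·62.54)²) = √(20.729700 + 14.268872) = 5.9160 km
15: √((-0.0212·111.32)² + (0.0884·62.54)²) = √(5.569524 + 30.564710) = 6.0112 km
Sorted: 4 (2.6073 km) < 9 (2.8615 km) < 12 (4.3715 km) < 13 (5.1090 km) < 14 (5.9160 km) < …

4, 9, 12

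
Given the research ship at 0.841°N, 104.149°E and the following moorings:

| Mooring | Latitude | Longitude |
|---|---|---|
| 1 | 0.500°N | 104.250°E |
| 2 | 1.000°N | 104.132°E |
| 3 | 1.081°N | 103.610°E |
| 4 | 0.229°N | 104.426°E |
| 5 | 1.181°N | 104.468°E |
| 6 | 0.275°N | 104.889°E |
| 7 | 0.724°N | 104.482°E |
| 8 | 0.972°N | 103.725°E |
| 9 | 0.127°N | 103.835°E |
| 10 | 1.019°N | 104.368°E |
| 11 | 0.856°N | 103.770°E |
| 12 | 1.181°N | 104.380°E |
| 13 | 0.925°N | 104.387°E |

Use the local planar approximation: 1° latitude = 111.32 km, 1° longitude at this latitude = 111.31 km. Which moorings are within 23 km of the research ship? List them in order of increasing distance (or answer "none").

2

Distances from 0.841°N, 104.149°E:
1: √((-0.341·111.32)² + (0.101·111.31)²) = √(1440.97071 + 126.38953) = 39.590 km
2: √((0.159·111.32)² + (-0.017·111.31)²) = √(313.28575 + 3.58069) = 17.801 km
3: √((0.240·111.32)² + (-0.539·111.31)²) = √(713.78740 + 3599.53082) = 65.676 km
4: √((-0.612·111.32)² + (0.277·111.31)²) = √(4641.40258 + 950.66587) = 74.780 km
5: √((0.340·111.32)² + (0.319·111.31)²) = √(1432.53166 + 1260.81025) = 51.897 km
6: √((-0.566·111.32)² + (0.740·111.31)²) = √(3969.89717 + 6784.71806) = 103.704 km
7: √((-0.117·111.32)² + (0.333·111.31)²) = √(169.63604 + 1373.90541) = 39.288 km
8: √((0.131·111.32)² + (-0.424·111.31)²) = √(212.66156 + 2227.40956) = 49.397 km
9: √((-0.714·111.32)² + (-0.314·111.31)²) = √(6317.46463 + 1221.59617) = 86.828 km
10: √((0.178·111.32)² + (0.219·111.31)²) = √(392.63264 + 594.23277) = 31.414 km
11: √((0.015·111.32)² + (-0.379·111.31)²) = √(2.78823 + 1779.69994) = 42.220 km
12: √((0.340·111.32)² + (0.231·111.31)²) = √(1432.53166 + 661.13831) = 45.757 km
13: √((0.084·111.32)² + (0.238·111.31)²) = √(87.43896 + 701.81441) = 28.094 km
Threshold 23 km: 2 (17.801 km) is within range.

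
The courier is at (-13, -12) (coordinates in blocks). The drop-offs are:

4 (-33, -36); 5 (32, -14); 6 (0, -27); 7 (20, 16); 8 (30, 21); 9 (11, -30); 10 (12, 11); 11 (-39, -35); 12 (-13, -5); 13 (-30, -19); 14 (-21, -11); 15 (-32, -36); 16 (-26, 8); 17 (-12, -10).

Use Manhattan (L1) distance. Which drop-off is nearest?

17

Distances from (-13, -12):
4: |-20| + |-24| = 20 + 24 = 44 blocks
5: |45| + |-2| = 45 + 2 = 47 blocks
6: |13| + |-15| = 13 + 15 = 28 blocks
7: |33| + |28| = 33 + 28 = 61 blocks
8: |43| + |33| = 43 + 33 = 76 blocks
9: |24| + |-18| = 24 + 18 = 42 blocks
10: |25| + |23| = 25 + 23 = 48 blocks
11: |-26| + |-23| = 26 + 23 = 49 blocks
12: |0| + |7| = 0 + 7 = 7 blocks
13: |-17| + |-7| = 17 + 7 = 24 blocks
14: |-8| + |1| = 8 + 1 = 9 blocks
15: |-19| + |-24| = 19 + 24 = 43 blocks
16: |-13| + |20| = 13 + 20 = 33 blocks
17: |1| + |2| = 1 + 2 = 3 blocks
Minimum: 17 at 3 blocks.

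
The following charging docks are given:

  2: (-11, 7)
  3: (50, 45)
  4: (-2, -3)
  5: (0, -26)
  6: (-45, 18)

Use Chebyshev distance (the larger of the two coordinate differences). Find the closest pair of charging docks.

Pairwise distances:
2–4: 10
4–5: 23
2–5: 33
2–6: 34
4–6: 43
5–6: 45
3–4: 52
2–3: 61
3–5: 71
3–6: 95
Closest pair: 2–4 at 10.

2 and 4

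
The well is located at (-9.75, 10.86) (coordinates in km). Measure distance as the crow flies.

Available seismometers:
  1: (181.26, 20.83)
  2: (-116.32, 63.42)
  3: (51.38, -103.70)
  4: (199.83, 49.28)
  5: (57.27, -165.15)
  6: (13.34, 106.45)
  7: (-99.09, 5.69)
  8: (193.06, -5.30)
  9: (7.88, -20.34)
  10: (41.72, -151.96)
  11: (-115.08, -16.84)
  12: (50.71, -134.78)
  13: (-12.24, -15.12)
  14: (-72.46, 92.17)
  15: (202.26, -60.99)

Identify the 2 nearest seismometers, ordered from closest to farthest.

13, 9

Distances from (-9.75, 10.86):
1: 191.27 km
2: 118.83 km
3: 129.85 km
4: 213.07 km
5: 188.34 km
6: 98.34 km
7: 89.49 km
8: 203.45 km
9: 35.84 km
10: 170.76 km
11: 108.91 km
12: 157.69 km
13: 26.10 km
14: 102.68 km
15: 223.85 km
Sorted: 13 (26.10 km) < 9 (35.84 km) < 7 (89.49 km) < 6 (98.34 km) < …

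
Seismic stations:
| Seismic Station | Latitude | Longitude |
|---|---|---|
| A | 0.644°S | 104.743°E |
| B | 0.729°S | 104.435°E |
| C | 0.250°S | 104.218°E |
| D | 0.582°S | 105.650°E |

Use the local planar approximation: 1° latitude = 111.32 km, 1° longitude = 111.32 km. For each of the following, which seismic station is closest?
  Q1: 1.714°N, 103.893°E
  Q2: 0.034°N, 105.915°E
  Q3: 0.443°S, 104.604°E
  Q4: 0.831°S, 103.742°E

Q1→C; Q2→D; Q3→A; Q4→B

Q1 at 1.714°N, 103.893°E:
  A: 279.026 km
  B: 278.567 km
  C: 221.606 km
  D: 321.841 km
  → nearest: C (221.606 km)
Q2 at 0.034°N, 105.915°E:
  A: 150.725 km
  B: 185.359 km
  C: 191.537 km
  D: 74.649 km
  → nearest: D (74.649 km)
Q3 at 0.443°S, 104.604°E:
  A: 27.204 km
  B: 36.981 km
  C: 48.041 km
  D: 117.464 km
  → nearest: A (27.204 km)
Q4 at 0.831°S, 103.742°E:
  A: 113.359 km
  B: 77.976 km
  C: 83.611 km
  D: 214.200 km
  → nearest: B (77.976 km)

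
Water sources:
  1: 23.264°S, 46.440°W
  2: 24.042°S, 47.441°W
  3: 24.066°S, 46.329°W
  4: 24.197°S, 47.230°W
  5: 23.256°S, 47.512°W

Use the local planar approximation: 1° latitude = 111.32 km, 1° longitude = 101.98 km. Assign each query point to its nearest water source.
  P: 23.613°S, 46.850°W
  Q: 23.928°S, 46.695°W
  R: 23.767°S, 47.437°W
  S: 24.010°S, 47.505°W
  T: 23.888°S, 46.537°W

P at 23.613°S, 46.850°W:
  1: 57.075 km
  2: 76.897 km
  3: 73.253 km
  4: 75.685 km
  5: 78.339 km
  → nearest: 1 (57.075 km)
Q at 23.928°S, 46.695°W:
  1: 78.358 km
  2: 77.128 km
  3: 40.362 km
  4: 62.237 km
  5: 111.973 km
  → nearest: 3 (40.362 km)
R at 23.767°S, 47.437°W:
  1: 116.073 km
  2: 30.616 km
  3: 117.794 km
  4: 52.316 km
  5: 57.396 km
  → nearest: 2 (30.616 km)
S at 24.010°S, 47.505°W:
  1: 136.720 km
  2: 7.436 km
  3: 120.090 km
  4: 34.926 km
  5: 83.938 km
  → nearest: 2 (7.436 km)
T at 23.888°S, 46.537°W:
  1: 70.164 km
  2: 93.770 km
  3: 29.027 km
  4: 78.599 km
  5: 121.804 km
  → nearest: 3 (29.027 km)

P→1; Q→3; R→2; S→2; T→3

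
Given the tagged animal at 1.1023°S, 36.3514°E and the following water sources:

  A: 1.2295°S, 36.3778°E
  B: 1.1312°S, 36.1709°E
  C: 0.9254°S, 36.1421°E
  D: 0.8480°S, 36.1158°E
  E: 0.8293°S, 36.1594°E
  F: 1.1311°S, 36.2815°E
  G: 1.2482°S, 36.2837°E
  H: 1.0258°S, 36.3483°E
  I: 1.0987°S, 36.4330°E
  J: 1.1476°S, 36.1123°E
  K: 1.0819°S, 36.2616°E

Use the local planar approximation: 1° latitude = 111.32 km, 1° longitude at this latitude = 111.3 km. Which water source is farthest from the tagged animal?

Distances from 1.1023°S, 36.3514°E:
A: √((-0.1272·111.32)² + (0.0264·111.3)²) = √(200.502881 + 8.633724) = 14.4616 km
B: √((-0.0289·111.32)² + (-0.1805·111.3)²) = √(10.350041 + 403.594037) = 20.3456 km
C: √((0.1769·111.32)² + (-0.2093·111.3)²) = √(387.794871 + 542.661218) = 30.5034 km
D: √((0.2543·111.32)² + (-0.2356·111.3)²) = √(801.381137 + 687.607968) = 38.5874 km
E: √((0.2730·111.32)² + (-0.1920·111.3)²) = √(923.573981 + 456.659804) = 37.1515 km
F: √((-0.0288·111.32)² + (-0.0699·111.3)²) = √(10.278539 + 60.526377) = 8.4146 km
G: √((-0.1459·111.32)² + (-0.0677·111.3)²) = √(263.789181 + 56.776376) = 17.9043 km
H: √((0.0765·111.32)² + (-0.0031·111.3)²) = √(72.521915 + 0.119046) = 8.5230 km
I: √((0.0036·111.32)² + (0.0816·111.3)²) = √(0.160602 + 82.484177) = 9.0909 km
J: √((-0.0453·111.32)² + (-0.2391·111.3)²) = √(25.429791 + 708.189496) = 27.0854 km
K: √((0.0204·111.32)² + (-0.0898·111.3)²) = √(5.157114 + 99.894828) = 10.2495 km
Maximum: D at 38.5874 km.

D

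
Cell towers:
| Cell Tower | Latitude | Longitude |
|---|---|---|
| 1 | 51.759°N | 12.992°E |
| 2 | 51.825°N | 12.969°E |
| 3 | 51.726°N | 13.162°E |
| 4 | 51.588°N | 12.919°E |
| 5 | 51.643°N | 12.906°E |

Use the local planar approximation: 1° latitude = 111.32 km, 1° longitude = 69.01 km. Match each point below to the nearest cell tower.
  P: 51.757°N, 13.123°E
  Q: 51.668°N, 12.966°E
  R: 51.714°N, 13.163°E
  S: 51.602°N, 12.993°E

P at 51.757°N, 13.123°E:
  1: √((0.002·111.32)² + (-0.131·69.01)²) = √(0.04957 + 81.72720) = 9.043 km
  2: √((0.068·111.32)² + (-0.154·69.01)²) = √(57.30127 + 112.94461) = 13.048 km
  3: √((-0.031·111.32)² + (0.039·69.01)²) = √(11.90885 + 7.24358) = 4.376 km
  4: √((-0.169·111.32)² + (-0.204·69.01)²) = √(353.93198 + 198.19121) = 23.497 km
  5: √((-0.114·111.32)² + (-0.217·69.01)²) = √(161.04828 + 224.25572) = 19.629 km
  → nearest: 3 (4.376 km)
Q at 51.668°N, 12.966°E:
  1: √((0.091·111.32)² + (0.026·69.01)²) = √(102.61933 + 3.21937) = 10.288 km
  2: √((0.157·111.32)² + (0.003·69.01)²) = √(305.45392 + 0.04286) = 17.478 km
  3: √((0.058·111.32)² + (0.196·69.01)²) = √(41.68717 + 182.95159) = 14.988 km
  4: √((-0.080·111.32)² + (-0.047·69.01)²) = √(79.30971 + 10.52010) = 9.478 km
  5: √((-0.025·111.32)² + (-0.060·69.01)²) = √(7.74509 + 17.14457) = 4.989 km
  → nearest: 5 (4.989 km)
R at 51.714°N, 13.163°E:
  1: √((0.045·111.32)² + (-0.171·69.01)²) = √(25.09409 + 139.25676) = 12.820 km
  2: √((0.111·111.32)² + (-0.194·69.01)²) = √(152.68359 + 179.23694) = 18.219 km
  3: √((0.012·111.32)² + (-0.001·69.01)²) = √(1.78447 + 0.00476) = 1.338 km
  4: √((-0.126·111.32)² + (-0.244·69.01)²) = √(196.73765 + 283.53306) = 21.915 km
  5: √((-0.071·111.32)² + (-0.257·69.01)²) = √(62.46879 + 314.55044) = 19.417 km
  → nearest: 3 (1.338 km)
S at 51.602°N, 12.993°E:
  1: √((0.157·111.32)² + (-0.001·69.01)²) = √(305.45392 + 0.00476) = 17.477 km
  2: √((0.223·111.32)² + (-0.024·69.01)²) = √(616.24885 + 2.74313) = 24.880 km
  3: √((0.124·111.32)² + (0.169·69.01)²) = √(190.54158 + 136.01834) = 18.071 km
  4: √((-0.014·111.32)² + (-0.074·69.01)²) = √(2.42886 + 26.07879) = 5.339 km
  5: √((0.041·111.32)² + (-0.087·69.01)²) = √(20.83119 + 36.04645) = 7.542 km
  → nearest: 4 (5.339 km)

P→3; Q→5; R→3; S→4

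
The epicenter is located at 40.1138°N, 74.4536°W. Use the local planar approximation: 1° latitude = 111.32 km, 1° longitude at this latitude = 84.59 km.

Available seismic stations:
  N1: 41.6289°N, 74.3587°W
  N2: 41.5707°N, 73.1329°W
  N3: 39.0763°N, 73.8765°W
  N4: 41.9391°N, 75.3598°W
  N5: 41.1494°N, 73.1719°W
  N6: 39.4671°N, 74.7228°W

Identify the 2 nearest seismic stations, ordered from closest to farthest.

Distances from 40.1138°N, 74.4536°W:
N1: √((1.5151·111.32)² + (0.0949·84.59)²) = √(28446.509983 + 64.442217) = 168.8519 km
N2: √((1.4569·111.32)² + (1.3207·84.59)²) = √(26303.036155 + 12480.914429) = 196.9364 km
N3: √((-1.0375·111.32)² + (0.5771·84.59)²) = √(13338.979530 + 2383.088652) = 125.3877 km
N4: √((1.8253·111.32)² + (-0.9062·84.59)²) = √(41287.149792 + 5876.059241) = 217.1709 km
N5: √((1.0356·111.32)² + (1.2817·84.59)²) = √(13290.168244 + 11754.680212) = 158.2556 km
N6: √((-0.6467·111.32)² + (-0.2692·84.59)²) = √(5182.652824 + 518.547042) = 75.5063 km
Sorted: N6 (75.5063 km) < N3 (125.3877 km) < N5 (158.2556 km) < N1 (168.8519 km) < …

N6, N3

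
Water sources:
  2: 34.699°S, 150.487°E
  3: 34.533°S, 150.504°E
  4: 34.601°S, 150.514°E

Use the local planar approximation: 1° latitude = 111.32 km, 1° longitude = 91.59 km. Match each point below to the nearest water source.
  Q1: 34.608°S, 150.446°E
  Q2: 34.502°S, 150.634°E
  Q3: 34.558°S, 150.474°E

Q1→4; Q2→3; Q3→3

Q1 at 34.608°S, 150.446°E:
  2: √((-0.091·111.32)² + (0.041·91.59)²) = √(102.61933 + 14.10145) = 10.804 km
  3: √((0.075·111.32)² + (0.058·91.59)²) = √(69.70580 + 28.21968) = 9.896 km
  4: √((0.007·111.32)² + (0.068·91.59)²) = √(0.60721 + 38.78948) = 6.277 km
  → nearest: 4 (6.277 km)
Q2 at 34.502°S, 150.634°E:
  2: √((-0.197·111.32)² + (-0.147·91.59)²) = √(480.92665 + 181.27203) = 25.733 km
  3: √((-0.031·111.32)² + (-0.130·91.59)²) = √(11.90885 + 141.76950) = 12.397 km
  4: √((-0.099·111.32)² + (-0.120·91.59)²) = √(121.45539 + 120.79768) = 15.564 km
  → nearest: 3 (12.397 km)
Q3 at 34.558°S, 150.474°E:
  2: √((-0.141·111.32)² + (0.013·91.59)²) = √(246.36818 + 1.41770) = 15.741 km
  3: √((0.025·111.32)² + (0.030·91.59)²) = √(7.74509 + 7.54986) = 3.911 km
  4: √((-0.043·111.32)² + (0.040·91.59)²) = √(22.91307 + 13.42196) = 6.028 km
  → nearest: 3 (3.911 km)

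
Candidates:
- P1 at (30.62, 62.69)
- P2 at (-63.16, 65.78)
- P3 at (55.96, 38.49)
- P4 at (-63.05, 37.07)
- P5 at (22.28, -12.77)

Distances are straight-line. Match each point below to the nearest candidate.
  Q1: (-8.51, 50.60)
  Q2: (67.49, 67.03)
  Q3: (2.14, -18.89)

Q1→P1; Q2→P3; Q3→P5

Q1 at (-8.51, 50.60):
  P1: √((39.13)² + (12.09)²) = √(1531.1569 + 146.1681) = 40.96
  P2: √((-54.65)² + (15.18)²) = √(2986.6225 + 230.4324) = 56.72
  P3: √((64.47)² + (-12.11)²) = √(4156.3809 + 146.6521) = 65.60
  P4: √((-54.54)² + (-13.53)²) = √(2974.6116 + 183.0609) = 56.19
  P5: √((30.79)² + (-63.37)²) = √(948.0241 + 4015.7569) = 70.45
  → nearest: P1 (40.96)
Q2 at (67.49, 67.03):
  P1: √((-36.87)² + (-4.34)²) = √(1359.3969 + 18.8356) = 37.12
  P2: √((-130.65)² + (-1.25)²) = √(17069.4225 + 1.5625) = 130.66
  P3: √((-11.53)² + (-28.54)²) = √(132.9409 + 814.5316) = 30.78
  P4: √((-130.54)² + (-29.96)²) = √(17040.6916 + 897.6016) = 133.93
  P5: √((-45.21)² + (-79.80)²) = √(2043.9441 + 6368.0400) = 91.72
  → nearest: P3 (30.78)
Q3 at (2.14, -18.89):
  P1: √((28.48)² + (81.58)²) = √(811.1104 + 6655.2964) = 86.41
  P2: √((-65.30)² + (84.67)²) = √(4264.0900 + 7169.0089) = 106.93
  P3: √((53.82)² + (57.38)²) = √(2896.5924 + 3292.4644) = 78.67
  P4: √((-65.19)² + (55.96)²) = √(4249.7361 + 3131.5216) = 85.91
  P5: √((20.14)² + (6.12)²) = √(405.6196 + 37.4544) = 21.05
  → nearest: P5 (21.05)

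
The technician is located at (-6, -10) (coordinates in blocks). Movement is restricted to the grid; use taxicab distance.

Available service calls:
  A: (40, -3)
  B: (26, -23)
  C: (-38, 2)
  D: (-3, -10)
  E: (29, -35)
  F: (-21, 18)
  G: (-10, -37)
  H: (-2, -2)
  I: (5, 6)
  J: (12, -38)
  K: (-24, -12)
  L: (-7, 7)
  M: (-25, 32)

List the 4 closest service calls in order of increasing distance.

D, H, L, K

Distances from (-6, -10):
A: 53 blocks
B: 45 blocks
C: 44 blocks
D: 3 blocks
E: 60 blocks
F: 43 blocks
G: 31 blocks
H: 12 blocks
I: 27 blocks
J: 46 blocks
K: 20 blocks
L: 18 blocks
M: 61 blocks
Sorted: D (3 blocks) < H (12 blocks) < L (18 blocks) < K (20 blocks) < I (27 blocks) < G (31 blocks) < …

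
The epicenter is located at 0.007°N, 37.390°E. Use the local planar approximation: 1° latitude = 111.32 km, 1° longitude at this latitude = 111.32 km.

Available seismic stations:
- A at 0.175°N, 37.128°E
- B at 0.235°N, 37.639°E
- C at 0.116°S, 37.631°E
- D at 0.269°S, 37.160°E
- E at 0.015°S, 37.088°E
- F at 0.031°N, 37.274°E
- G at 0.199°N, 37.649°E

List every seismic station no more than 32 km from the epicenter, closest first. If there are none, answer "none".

F, C

Distances from 0.007°N, 37.390°E:
A: √((0.168·111.32)² + (-0.262·111.32)²) = √(349.75583 + 850.64622) = 34.647 km
B: √((0.228·111.32)² + (0.249·111.32)²) = √(644.19313 + 768.32522) = 37.583 km
C: √((-0.123·111.32)² + (0.241·111.32)²) = √(187.48072 + 719.74802) = 30.120 km
D: √((-0.276·111.32)² + (-0.230·111.32)²) = √(943.98384 + 655.54433) = 39.994 km
E: √((-0.022·111.32)² + (-0.302·111.32)²) = √(5.99780 + 1130.21296) = 33.708 km
F: √((0.024·111.32)² + (-0.116·111.32)²) = √(7.13787 + 166.74867) = 13.187 km
G: √((0.192·111.32)² + (0.259·111.32)²) = √(456.82394 + 831.27730) = 35.890 km
Threshold 32 km: F (13.187 km), C (30.120 km) are within range.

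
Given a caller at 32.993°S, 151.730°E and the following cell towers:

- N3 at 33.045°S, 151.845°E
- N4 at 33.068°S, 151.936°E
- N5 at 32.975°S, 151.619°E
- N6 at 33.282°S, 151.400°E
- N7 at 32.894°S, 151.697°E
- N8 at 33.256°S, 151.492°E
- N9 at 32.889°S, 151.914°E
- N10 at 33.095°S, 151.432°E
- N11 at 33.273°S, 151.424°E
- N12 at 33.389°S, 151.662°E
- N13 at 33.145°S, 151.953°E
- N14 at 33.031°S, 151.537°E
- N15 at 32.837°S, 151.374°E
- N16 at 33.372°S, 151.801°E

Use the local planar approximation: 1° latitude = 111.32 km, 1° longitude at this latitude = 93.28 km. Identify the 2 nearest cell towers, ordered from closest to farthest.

Distances from 32.993°S, 151.730°E:
N3: √((-0.052·111.32)² + (0.115·93.28)²) = √(33.50835 + 115.07282) = 12.189 km
N4: √((-0.075·111.32)² + (0.206·93.28)²) = √(69.70580 + 369.24236) = 20.951 km
N5: √((0.018·111.32)² + (-0.111·93.28)²) = √(4.01505 + 107.20697) = 10.546 km
N6: √((-0.289·111.32)² + (-0.330·93.28)²) = √(1035.00413 + 947.55615) = 44.526 km
N7: √((0.099·111.32)² + (-0.033·93.28)²) = √(121.45539 + 9.47556) = 11.443 km
N8: √((-0.263·111.32)² + (-0.238·93.28)²) = √(857.15210 + 492.86842) = 36.743 km
N9: √((0.104·111.32)² + (0.184·93.28)²) = √(134.03341 + 294.58642) = 20.703 km
N10: √((-0.102·111.32)² + (-0.298·93.28)²) = √(128.92785 + 772.69767) = 30.027 km
N11: √((-0.280·111.32)² + (-0.306·93.28)²) = √(971.54396 + 814.74167) = 42.264 km
N12: √((-0.396·111.32)² + (-0.068·93.28)²) = √(1943.28620 + 40.23416) = 44.537 km
N13: √((-0.152·111.32)² + (0.223·93.28)²) = √(286.30806 + 432.69991) = 26.814 km
N14: √((-0.038·111.32)² + (-0.193·93.28)²) = √(17.89425 + 324.10945) = 18.493 km
N15: √((0.156·111.32)² + (-0.356·93.28)²) = √(301.57518 + 1102.75001) = 37.474 km
N16: √((-0.379·111.32)² + (0.071·93.28)²) = √(1780.01973 + 43.86254) = 42.707 km
Sorted: N5 (10.546 km) < N7 (11.443 km) < N3 (12.189 km) < N14 (18.493 km) < …

N5, N7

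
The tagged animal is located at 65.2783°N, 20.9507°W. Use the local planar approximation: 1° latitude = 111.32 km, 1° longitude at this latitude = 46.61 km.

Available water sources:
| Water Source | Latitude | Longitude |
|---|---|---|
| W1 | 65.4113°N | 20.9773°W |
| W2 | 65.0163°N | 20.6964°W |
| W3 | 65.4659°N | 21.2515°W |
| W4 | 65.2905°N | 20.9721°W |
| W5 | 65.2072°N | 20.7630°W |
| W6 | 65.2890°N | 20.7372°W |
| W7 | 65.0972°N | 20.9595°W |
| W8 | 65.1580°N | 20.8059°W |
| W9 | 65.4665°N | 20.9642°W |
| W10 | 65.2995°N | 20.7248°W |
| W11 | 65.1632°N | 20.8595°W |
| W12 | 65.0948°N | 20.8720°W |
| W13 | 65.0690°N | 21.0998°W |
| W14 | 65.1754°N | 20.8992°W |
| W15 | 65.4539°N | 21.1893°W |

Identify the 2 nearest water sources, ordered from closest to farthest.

W4, W6

Distances from 65.2783°N, 20.9507°W:
W1: √((0.1330·111.32)² + (-0.0266·46.61)²) = √(219.204607 + 1.537169) = 14.8574 km
W2: √((-0.2620·111.32)² + (0.2543·46.61)²) = √(850.646223 + 140.491784) = 31.4823 km
W3: √((0.1876·111.32)² + (-0.3008·46.61)²) = √(436.126086 + 196.568476) = 25.1534 km
W4: √((0.0122·111.32)² + (-0.0214·46.61)²) = √(1.844446 + 0.994914) = 1.6850 km
W5: √((-0.0711·111.32)² + (0.1877·46.61)²) = √(62.644882 + 76.539699) = 11.7977 km
W6: √((0.0107·111.32)² + (0.2135·46.61)²) = √(1.418776 + 99.027078) = 10.0223 km
W7: √((-0.1811·111.32)² + (-0.0088·46.61)²) = √(406.427697 + 0.168238) = 20.1642 km
W8: √((-0.1203·111.32)² + (0.1448·46.61)²) = √(179.340200 + 45.550729) = 14.9964 km
W9: √((0.1882·111.32)² + (-0.0135·46.61)²) = √(438.920266 + 0.395937) = 20.9599 km
W10: √((0.0212·111.32)² + (0.2259·46.61)²) = √(5.569524 + 110.864032) = 10.7904 km
W11: √((-0.1151·111.32)² + (0.0912·46.61)²) = √(164.171226 + 18.069573) = 13.4997 km
W12: √((-0.1835·111.32)² + (0.0787·46.61)²) = √(417.271317 + 13.455743) = 20.7540 km
W13: √((-0.2093·111.32)² + (-0.1491·46.61)²) = √(542.856262 + 48.296259) = 24.3136 km
W14: √((-0.1029·111.32)² + (0.0515·46.61)²) = √(131.213085 + 5.761992) = 11.7036 km
W15: √((0.1756·111.32)² + (-0.2386·46.61)²) = √(382.116172 + 123.679888) = 22.4899 km
Sorted: W4 (1.6850 km) < W6 (10.0223 km) < W10 (10.7904 km) < W14 (11.7036 km) < …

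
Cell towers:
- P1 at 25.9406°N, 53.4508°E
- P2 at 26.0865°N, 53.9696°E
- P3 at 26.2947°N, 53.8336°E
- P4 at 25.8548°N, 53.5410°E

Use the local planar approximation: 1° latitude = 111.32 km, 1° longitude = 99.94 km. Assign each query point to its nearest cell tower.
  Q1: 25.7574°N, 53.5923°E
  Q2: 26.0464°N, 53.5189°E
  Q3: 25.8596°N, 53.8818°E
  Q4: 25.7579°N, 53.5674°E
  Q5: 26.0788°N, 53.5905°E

Q1 at 25.7574°N, 53.5923°E:
  P1: 24.8171 km
  P2: 52.5737 km
  P3: 64.4908 km
  P4: 11.9936 km
  → nearest: P4 (11.9936 km)
Q2 at 26.0464°N, 53.5189°E:
  P1: 13.6027 km
  P2: 45.2636 km
  P3: 41.8710 km
  P4: 21.4430 km
  → nearest: P1 (13.6027 km)
Q3 at 25.8596°N, 53.8818°E:
  P1: 44.0078 km
  P2: 26.7393 km
  P3: 48.6743 km
  P4: 34.0637 km
  → nearest: P2 (26.7393 km)
Q4 at 25.7579°N, 53.5674°E:
  P1: 23.4400 km
  P2: 54.3487 km
  P3: 65.4112 km
  P4: 11.1049 km
  → nearest: P4 (11.1049 km)
Q5 at 26.0788°N, 53.5905°E:
  P1: 20.7752 km
  P2: 37.8969 km
  P3: 34.1745 km
  P4: 25.4217 km
  → nearest: P1 (20.7752 km)

Q1→P4; Q2→P1; Q3→P2; Q4→P4; Q5→P1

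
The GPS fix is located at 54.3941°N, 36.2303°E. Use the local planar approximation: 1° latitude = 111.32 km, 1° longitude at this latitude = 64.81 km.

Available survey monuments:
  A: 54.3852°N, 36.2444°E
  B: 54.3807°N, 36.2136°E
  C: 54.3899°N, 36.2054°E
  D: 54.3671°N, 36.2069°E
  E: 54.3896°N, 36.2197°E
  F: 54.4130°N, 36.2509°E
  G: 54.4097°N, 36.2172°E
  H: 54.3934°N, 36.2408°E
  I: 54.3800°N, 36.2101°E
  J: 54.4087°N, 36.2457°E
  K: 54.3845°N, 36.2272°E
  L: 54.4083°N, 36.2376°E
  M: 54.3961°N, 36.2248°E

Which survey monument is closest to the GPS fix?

M

Distances from 54.3941°N, 36.2303°E:
A: 1.3478 km
B: 1.8430 km
C: 1.6801 km
D: 3.3666 km
E: 0.8502 km
F: 2.4918 km
G: 1.9330 km
H: 0.6850 km
I: 2.0439 km
J: 1.9073 km
K: 1.0874 km
L: 1.6500 km
M: 0.4203 km
Minimum: M at 0.4203 km.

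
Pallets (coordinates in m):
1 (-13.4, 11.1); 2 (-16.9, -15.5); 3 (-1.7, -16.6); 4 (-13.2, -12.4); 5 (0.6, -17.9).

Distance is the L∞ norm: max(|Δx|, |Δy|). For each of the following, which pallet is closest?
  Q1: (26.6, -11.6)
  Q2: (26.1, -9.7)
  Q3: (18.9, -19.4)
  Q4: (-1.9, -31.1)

Q1 at (26.6, -11.6):
  1: max(|-40.0|, |22.7|) = 40.0 m
  2: max(|-43.5|, |-3.9|) = 43.5 m
  3: max(|-28.3|, |-5.0|) = 28.3 m
  4: max(|-39.8|, |-0.8|) = 39.8 m
  5: max(|-26.0|, |-6.3|) = 26.0 m
  → nearest: 5 (26.0 m)
Q2 at (26.1, -9.7):
  1: max(|-39.5|, |20.8|) = 39.5 m
  2: max(|-43.0|, |-5.8|) = 43.0 m
  3: max(|-27.8|, |-6.9|) = 27.8 m
  4: max(|-39.3|, |-2.7|) = 39.3 m
  5: max(|-25.5|, |-8.2|) = 25.5 m
  → nearest: 5 (25.5 m)
Q3 at (18.9, -19.4):
  1: max(|-32.3|, |30.5|) = 32.3 m
  2: max(|-35.8|, |3.9|) = 35.8 m
  3: max(|-20.6|, |2.8|) = 20.6 m
  4: max(|-32.1|, |7.0|) = 32.1 m
  5: max(|-18.3|, |1.5|) = 18.3 m
  → nearest: 5 (18.3 m)
Q4 at (-1.9, -31.1):
  1: max(|-11.5|, |42.2|) = 42.2 m
  2: max(|-15.0|, |15.6|) = 15.6 m
  3: max(|0.2|, |14.5|) = 14.5 m
  4: max(|-11.3|, |18.7|) = 18.7 m
  5: max(|2.5|, |13.2|) = 13.2 m
  → nearest: 5 (13.2 m)

Q1→5; Q2→5; Q3→5; Q4→5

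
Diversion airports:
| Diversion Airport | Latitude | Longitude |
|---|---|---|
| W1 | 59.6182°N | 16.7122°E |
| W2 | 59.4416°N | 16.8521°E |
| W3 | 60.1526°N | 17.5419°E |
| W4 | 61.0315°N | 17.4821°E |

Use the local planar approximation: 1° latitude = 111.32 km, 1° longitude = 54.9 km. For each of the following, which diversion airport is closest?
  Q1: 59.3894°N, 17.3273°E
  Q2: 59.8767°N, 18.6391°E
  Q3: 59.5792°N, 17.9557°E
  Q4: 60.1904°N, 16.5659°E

Q1 at 59.3894°N, 17.3273°E:
  W1: √((0.2288·111.32)² + (-0.6151·54.9)²) = √(648.721715 + 1140.344686) = 42.2974 km
  W2: √((0.0522·111.32)² + (-0.4752·54.9)²) = √(33.766605 + 680.608789) = 26.7278 km
  W3: √((0.7632·111.32)² + (0.2146·54.9)²) = √(7218.103726 + 138.804685) = 85.7724 km
  W4: √((1.6421·111.32)² + (0.1548·54.9)²) = √(33415.317925 + 72.224842) = 182.9960 km
  → nearest: W2 (26.7278 km)
Q2 at 59.8767°N, 18.6391°E:
  W1: √((-0.2585·111.32)² + (-1.9269·54.9)²) = √(828.070837 + 11190.849170) = 109.6308 km
  W2: √((-0.4351·111.32)² + (-1.7870·54.9)²) = √(2345.981386 + 9624.846100) = 109.4113 km
  W3: √((0.2759·111.32)² + (-1.0972·54.9)²) = √(943.299917 + 3628.409428) = 67.6144 km
  W4: √((1.1548·111.32)² + (-1.1570·54.9)²) = √(16525.703091 + 4034.701472) = 143.3890 km
  → nearest: W3 (67.6144 km)
Q3 at 59.5792°N, 17.9557°E:
  W1: √((0.0390·111.32)² + (-1.2435·54.9)²) = √(18.848449 + 4660.540304) = 68.4061 km
  W2: √((-0.1376·111.32)² + (-1.1036·54.9)²) = √(234.629850 + 3670.862121) = 62.4939 km
  W3: √((0.5734·111.32)² + (-0.4138·54.9)²) = √(4074.382263 + 516.090258) = 67.7530 km
  W4: √((1.4523·111.32)² + (-0.4736·54.9)²) = √(26137.200540 + 676.033280) = 163.7475 km
  → nearest: W2 (62.4939 km)
Q4 at 60.1904°N, 16.5659°E:
  W1: √((-0.5722·111.32)² + (0.1463·54.9)²) = √(4057.346537 + 64.510936) = 64.2017 km
  W2: √((-0.7488·111.32)² + (0.2862·54.9)²) = √(6948.292088 + 246.878885) = 84.8244 km
  W3: √((-0.0378·111.32)² + (0.9760·54.9)²) = √(17.706389 + 2871.073590) = 53.7474 km
  W4: √((0.8411·111.32)² + (0.9162·54.9)²) = √(8766.811351 + 2530.027628) = 106.2866 km
  → nearest: W3 (53.7474 km)

Q1→W2; Q2→W3; Q3→W2; Q4→W3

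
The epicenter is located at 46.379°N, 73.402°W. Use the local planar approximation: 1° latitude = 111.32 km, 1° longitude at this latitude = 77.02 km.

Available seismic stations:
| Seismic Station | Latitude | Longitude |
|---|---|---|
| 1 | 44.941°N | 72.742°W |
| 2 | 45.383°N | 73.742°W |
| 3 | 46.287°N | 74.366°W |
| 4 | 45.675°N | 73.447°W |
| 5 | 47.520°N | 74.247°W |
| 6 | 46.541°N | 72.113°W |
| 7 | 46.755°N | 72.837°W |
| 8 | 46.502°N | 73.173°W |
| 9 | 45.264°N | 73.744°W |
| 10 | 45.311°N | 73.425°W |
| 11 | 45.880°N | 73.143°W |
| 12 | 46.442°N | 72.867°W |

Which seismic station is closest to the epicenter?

8

Distances from 46.379°N, 73.402°W:
1: 167.955 km
2: 113.925 km
3: 74.950 km
4: 78.446 km
5: 142.719 km
6: 100.903 km
7: 60.379 km
8: 22.329 km
9: 126.886 km
10: 118.903 km
11: 59.022 km
12: 41.798 km
Minimum: 8 at 22.329 km.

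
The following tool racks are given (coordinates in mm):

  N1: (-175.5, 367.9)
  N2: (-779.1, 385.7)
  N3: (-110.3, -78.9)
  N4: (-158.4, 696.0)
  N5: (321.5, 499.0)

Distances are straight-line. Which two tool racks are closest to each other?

Pairwise distances:
N1–N4: √((17.1)² + (328.1)²) = √(292.410 + 107649.610) = 328.5 mm
N1–N3: √((65.2)² + (-446.8)²) = √(4251.040 + 199630.240) = 451.5 mm
N1–N5: √((497.0)² + (131.1)²) = √(247009.000 + 17187.210) = 514.0 mm
N4–N5: √((479.9)² + (-197.0)²) = √(230304.010 + 38809.000) = 518.8 mm
N1–N2: √((-603.6)² + (17.8)²) = √(364332.960 + 316.840) = 603.9 mm
N2–N4: √((620.7)² + (310.3)²) = √(385268.490 + 96286.090) = 693.9 mm
N3–N5: √((431.8)² + (577.9)²) = √(186451.240 + 333968.410) = 721.4 mm
N3–N4: √((-48.1)² + (774.9)²) = √(2313.610 + 600470.010) = 776.4 mm
N2–N3: √((668.8)² + (-464.6)²) = √(447293.440 + 215853.160) = 814.3 mm
N2–N5: √((1100.6)² + (113.3)²) = √(1211320.360 + 12836.890) = 1106.4 mm
Closest pair: N1–N4 at 328.5 mm.

N1 and N4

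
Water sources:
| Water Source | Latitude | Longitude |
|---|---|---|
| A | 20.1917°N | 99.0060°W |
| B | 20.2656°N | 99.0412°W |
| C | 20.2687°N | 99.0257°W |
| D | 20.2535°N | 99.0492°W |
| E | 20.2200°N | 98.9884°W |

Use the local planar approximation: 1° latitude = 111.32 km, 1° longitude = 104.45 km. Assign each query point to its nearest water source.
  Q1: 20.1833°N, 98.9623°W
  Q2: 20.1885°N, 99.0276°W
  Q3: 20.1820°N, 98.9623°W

Q1 at 20.1833°N, 98.9623°W:
  A: 4.6593 km
  B: 12.3228 km
  C: 11.5858 km
  D: 11.9773 km
  E: 4.9115 km
  → nearest: A (4.6593 km)
Q2 at 20.1885°N, 99.0276°W:
  A: 2.2841 km
  B: 8.6995 km
  C: 8.9301 km
  D: 7.5794 km
  E: 5.3908 km
  → nearest: A (2.2841 km)
Q3 at 20.1820°N, 98.9623°W:
  A: 4.6904 km
  B: 12.4308 km
  C: 11.7048 km
  D: 12.0722 km
  E: 5.0325 km
  → nearest: A (4.6904 km)

Q1→A; Q2→A; Q3→A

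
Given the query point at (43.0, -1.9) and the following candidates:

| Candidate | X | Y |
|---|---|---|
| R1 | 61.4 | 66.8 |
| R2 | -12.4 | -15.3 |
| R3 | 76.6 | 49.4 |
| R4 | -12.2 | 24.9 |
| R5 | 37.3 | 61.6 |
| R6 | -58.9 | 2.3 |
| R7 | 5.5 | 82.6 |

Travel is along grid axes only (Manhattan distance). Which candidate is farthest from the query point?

R7

Distances from (43.0, -1.9):
R1: 87.1
R2: 68.8
R3: 84.9
R4: 82.0
R5: 69.2
R6: 106.1
R7: 122.0
Maximum: R7 at 122.0.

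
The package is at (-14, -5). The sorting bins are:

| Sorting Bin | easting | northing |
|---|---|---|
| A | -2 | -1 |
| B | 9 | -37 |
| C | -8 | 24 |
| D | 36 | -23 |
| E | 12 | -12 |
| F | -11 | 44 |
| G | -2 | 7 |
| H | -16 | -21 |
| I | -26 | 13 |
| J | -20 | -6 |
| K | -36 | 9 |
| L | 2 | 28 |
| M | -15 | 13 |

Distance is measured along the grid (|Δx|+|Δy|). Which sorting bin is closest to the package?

Distances from (-14, -5):
A: 16
B: 55
C: 35
D: 68
E: 33
F: 52
G: 24
H: 18
I: 30
J: 7
K: 36
L: 49
M: 19
Minimum: J at 7.

J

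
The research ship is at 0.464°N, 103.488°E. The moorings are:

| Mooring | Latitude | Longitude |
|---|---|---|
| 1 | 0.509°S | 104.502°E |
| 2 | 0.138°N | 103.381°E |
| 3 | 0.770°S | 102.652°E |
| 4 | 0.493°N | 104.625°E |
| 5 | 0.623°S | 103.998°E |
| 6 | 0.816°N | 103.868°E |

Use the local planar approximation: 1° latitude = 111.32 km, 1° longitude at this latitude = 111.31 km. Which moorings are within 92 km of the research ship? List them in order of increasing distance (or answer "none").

Distances from 0.464°N, 103.488°E:
1: 156.433 km
2: 38.195 km
3: 165.920 km
4: 126.601 km
5: 133.659 km
6: 57.659 km
Threshold 92 km: 2 (38.195 km), 6 (57.659 km) are within range.

2, 6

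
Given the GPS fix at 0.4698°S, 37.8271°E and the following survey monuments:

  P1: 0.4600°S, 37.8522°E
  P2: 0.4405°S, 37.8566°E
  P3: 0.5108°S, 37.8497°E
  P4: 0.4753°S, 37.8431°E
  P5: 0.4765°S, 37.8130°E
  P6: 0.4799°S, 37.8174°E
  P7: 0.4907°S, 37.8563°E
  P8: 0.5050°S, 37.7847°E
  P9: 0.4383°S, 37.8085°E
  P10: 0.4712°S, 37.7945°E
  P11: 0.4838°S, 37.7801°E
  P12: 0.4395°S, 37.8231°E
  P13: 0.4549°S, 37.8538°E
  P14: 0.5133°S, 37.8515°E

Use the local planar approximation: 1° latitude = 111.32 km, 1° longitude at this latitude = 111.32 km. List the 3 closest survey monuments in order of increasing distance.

P6, P5, P4

Distances from 0.4698°S, 37.8271°E:
P1: √((0.0098·111.32)² + (0.0251·111.32)²) = √(1.190141 + 7.807174) = 2.9996 km
P2: √((0.0293·111.32)² + (0.0295·111.32)²) = √(10.638530 + 10.784262) = 4.6285 km
P3: √((-0.0410·111.32)² + (0.0226·111.32)²) = √(20.831191 + 6.329411) = 5.2116 km
P4: √((-0.0055·111.32)² + (0.0160·111.32)²) = √(0.374862 + 3.172388) = 1.8834 km
P5: √((-0.0067·111.32)² + (-0.0141·111.32)²) = √(0.556283 + 2.463682) = 1.7378 km
P6: √((-0.0101·111.32)² + (-0.0097·111.32)²) = √(1.264122 + 1.165977) = 1.5589 km
P7: √((-0.0209·111.32)² + (0.0292·111.32)²) = √(5.413012 + 10.566036) = 3.9974 km
P8: √((-0.0352·111.32)² + (-0.0424·111.32)²) = √(15.354360 + 22.278098) = 6.1345 km
P9: √((0.0315·111.32)² + (-0.0186·111.32)²) = √(12.296103 + 4.287186) = 4.0723 km
P10: √((-0.0014·111.32)² + (-0.0326·111.32)²) = √(0.024289 + 13.169873) = 3.6324 km
P11: √((-0.0140·111.32)² + (-0.0470·111.32)²) = √(2.428860 + 27.374243) = 5.4592 km
P12: √((0.0303·111.32)² + (-0.0040·111.32)²) = √(11.377102 + 0.198274) = 3.4023 km
P13: √((0.0149·111.32)² + (0.0267·111.32)²) = √(2.751180 + 8.834234) = 3.4037 km
P14: √((-0.0435·111.32)² + (0.0244·111.32)²) = √(23.449031 + 7.377786) = 5.5522 km
Sorted: P6 (1.5589 km) < P5 (1.7378 km) < P4 (1.8834 km) < P1 (2.9996 km) < P12 (3.4023 km) < …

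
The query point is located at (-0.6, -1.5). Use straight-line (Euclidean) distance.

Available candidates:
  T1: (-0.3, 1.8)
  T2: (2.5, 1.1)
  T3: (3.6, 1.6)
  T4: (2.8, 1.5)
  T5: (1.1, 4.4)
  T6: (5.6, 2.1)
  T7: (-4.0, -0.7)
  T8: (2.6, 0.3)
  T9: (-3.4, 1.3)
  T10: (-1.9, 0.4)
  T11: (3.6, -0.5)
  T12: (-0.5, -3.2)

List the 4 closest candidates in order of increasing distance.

T12, T10, T1, T7

Distances from (-0.6, -1.5):
T1: √((0.3)² + (3.3)²) = √(0.0900 + 10.8900) = 3.31
T2: √((3.1)² + (2.6)²) = √(9.6100 + 6.7600) = 4.05
T3: √((4.2)² + (3.1)²) = √(17.6400 + 9.6100) = 5.22
T4: √((3.4)² + (3.0)²) = √(11.5600 + 9.0000) = 4.53
T5: √((1.7)² + (5.9)²) = √(2.8900 + 34.8100) = 6.14
T6: √((6.2)² + (3.6)²) = √(38.4400 + 12.9600) = 7.17
T7: √((-3.4)² + (0.8)²) = √(11.5600 + 0.6400) = 3.49
T8: √((3.2)² + (1.8)²) = √(10.2400 + 3.2400) = 3.67
T9: √((-2.8)² + (2.8)²) = √(7.8400 + 7.8400) = 3.96
T10: √((-1.3)² + (1.9)²) = √(1.6900 + 3.6100) = 2.30
T11: √((4.2)² + (1.0)²) = √(17.6400 + 1.0000) = 4.32
T12: √((0.1)² + (-1.7)²) = √(0.0100 + 2.8900) = 1.70
Sorted: T12 (1.70) < T10 (2.30) < T1 (3.31) < T7 (3.49) < T8 (3.67) < T9 (3.96) < …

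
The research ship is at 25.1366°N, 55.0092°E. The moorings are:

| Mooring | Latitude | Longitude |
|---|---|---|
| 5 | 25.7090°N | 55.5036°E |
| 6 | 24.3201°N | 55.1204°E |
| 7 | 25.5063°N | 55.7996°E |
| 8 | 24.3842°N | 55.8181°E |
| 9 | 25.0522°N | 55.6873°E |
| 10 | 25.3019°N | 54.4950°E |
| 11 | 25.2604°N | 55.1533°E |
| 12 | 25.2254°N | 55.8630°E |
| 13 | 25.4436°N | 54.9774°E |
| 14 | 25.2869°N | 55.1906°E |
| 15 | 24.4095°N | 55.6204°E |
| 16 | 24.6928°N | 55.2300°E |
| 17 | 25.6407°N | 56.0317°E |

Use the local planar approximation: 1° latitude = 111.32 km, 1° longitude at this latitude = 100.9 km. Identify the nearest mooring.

11

Distances from 25.1366°N, 55.0092°E:
5: 80.9240 km
6: 91.5827 km
7: 89.7442 km
8: 116.9477 km
9: 69.0624 km
10: 55.0493 km
11: 20.0332 km
12: 86.7137 km
13: 34.3255 km
14: 24.7982 km
15: 101.7576 km
16: 54.1948 km
17: 117.4443 km
Minimum: 11 at 20.0332 km.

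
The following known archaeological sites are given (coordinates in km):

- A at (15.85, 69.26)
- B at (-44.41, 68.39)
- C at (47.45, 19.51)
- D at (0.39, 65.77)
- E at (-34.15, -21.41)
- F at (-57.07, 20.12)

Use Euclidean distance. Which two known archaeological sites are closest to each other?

Pairwise distances:
A–D: 15.85 km
B–D: 44.88 km
E–F: 47.43 km
B–F: 49.90 km
A–C: 58.94 km
A–B: 60.27 km
C–D: 65.99 km
D–F: 73.39 km
A–F: 87.93 km
B–E: 90.38 km
C–E: 91.29 km
D–E: 93.77 km
A–E: 103.54 km
B–C: 104.06 km
C–F: 104.52 km
Closest pair: A–D at 15.85 km.

A and D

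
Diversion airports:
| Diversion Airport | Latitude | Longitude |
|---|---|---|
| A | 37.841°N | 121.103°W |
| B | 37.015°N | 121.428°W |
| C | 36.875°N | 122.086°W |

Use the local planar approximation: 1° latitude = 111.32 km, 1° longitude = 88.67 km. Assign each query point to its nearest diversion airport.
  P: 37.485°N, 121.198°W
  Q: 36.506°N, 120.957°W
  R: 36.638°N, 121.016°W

P→A; Q→B; R→B

P at 37.485°N, 121.198°W:
  A: 40.515 km
  B: 56.155 km
  C: 103.976 km
  → nearest: A (40.515 km)
Q at 36.506°N, 120.957°W:
  A: 149.175 km
  B: 70.390 km
  C: 108.208 km
  → nearest: B (70.390 km)
R at 36.638°N, 121.016°W:
  A: 134.140 km
  B: 55.641 km
  C: 98.477 km
  → nearest: B (55.641 km)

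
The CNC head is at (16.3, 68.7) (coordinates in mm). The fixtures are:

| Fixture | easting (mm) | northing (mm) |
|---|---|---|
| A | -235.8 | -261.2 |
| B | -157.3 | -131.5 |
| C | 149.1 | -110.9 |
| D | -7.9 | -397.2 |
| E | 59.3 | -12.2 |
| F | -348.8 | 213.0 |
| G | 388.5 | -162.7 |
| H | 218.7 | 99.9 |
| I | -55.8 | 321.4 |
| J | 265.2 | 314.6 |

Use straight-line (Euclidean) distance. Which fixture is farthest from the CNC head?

D

Distances from (16.3, 68.7):
A: √((-252.1)² + (-329.9)²) = √(63554.410 + 108834.010) = 415.2 mm
B: √((-173.6)² + (-200.2)²) = √(30136.960 + 40080.040) = 265.0 mm
C: √((132.8)² + (-179.6)²) = √(17635.840 + 32256.160) = 223.4 mm
D: √((-24.2)² + (-465.9)²) = √(585.640 + 217062.810) = 466.5 mm
E: √((43.0)² + (-80.9)²) = √(1849.000 + 6544.810) = 91.6 mm
F: √((-365.1)² + (144.3)²) = √(133298.010 + 20822.490) = 392.6 mm
G: √((372.2)² + (-231.4)²) = √(138532.840 + 53545.960) = 438.3 mm
H: √((202.4)² + (31.2)²) = √(40965.760 + 973.440) = 204.8 mm
I: √((-72.1)² + (252.7)²) = √(5198.410 + 63857.290) = 262.8 mm
J: √((248.9)² + (245.9)²) = √(61951.210 + 60466.810) = 349.9 mm
Maximum: D at 466.5 mm.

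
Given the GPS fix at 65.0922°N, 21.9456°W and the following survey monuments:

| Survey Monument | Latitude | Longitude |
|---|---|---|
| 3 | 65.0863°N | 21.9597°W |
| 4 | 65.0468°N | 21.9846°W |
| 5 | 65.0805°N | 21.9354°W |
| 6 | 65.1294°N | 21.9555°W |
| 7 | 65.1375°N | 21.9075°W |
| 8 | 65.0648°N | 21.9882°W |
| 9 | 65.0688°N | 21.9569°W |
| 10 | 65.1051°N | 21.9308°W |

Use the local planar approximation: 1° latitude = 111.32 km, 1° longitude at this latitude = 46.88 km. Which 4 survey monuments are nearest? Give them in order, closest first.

Distances from 65.0922°N, 21.9456°W:
3: 0.9318 km
4: 5.3745 km
5: 1.3874 km
6: 4.1670 km
7: 5.3498 km
8: 3.6458 km
9: 2.6582 km
10: 1.5949 km
Sorted: 3 (0.9318 km) < 5 (1.3874 km) < 10 (1.5949 km) < 9 (2.6582 km) < 8 (3.6458 km) < 6 (4.1670 km) < …

3, 5, 10, 9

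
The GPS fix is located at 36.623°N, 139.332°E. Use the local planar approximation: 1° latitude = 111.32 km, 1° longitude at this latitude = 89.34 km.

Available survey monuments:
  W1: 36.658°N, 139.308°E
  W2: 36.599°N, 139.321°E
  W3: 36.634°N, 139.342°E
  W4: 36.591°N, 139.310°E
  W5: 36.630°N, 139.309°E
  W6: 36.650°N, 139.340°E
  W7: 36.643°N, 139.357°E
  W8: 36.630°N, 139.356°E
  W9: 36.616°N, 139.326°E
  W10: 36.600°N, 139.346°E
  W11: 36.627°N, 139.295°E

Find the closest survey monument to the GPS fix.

Distances from 36.623°N, 139.332°E:
W1: √((0.035·111.32)² + (-0.024·89.34)²) = √(15.18037 + 4.59742) = 4.447 km
W2: √((-0.024·111.32)² + (-0.011·89.34)²) = √(7.13787 + 0.96578) = 2.847 km
W3: √((0.011·111.32)² + (0.010·89.34)²) = √(1.49945 + 0.79816) = 1.516 km
W4: √((-0.032·111.32)² + (-0.022·89.34)²) = √(12.68955 + 3.86311) = 4.068 km
W5: √((0.007·111.32)² + (-0.023·89.34)²) = √(0.60721 + 4.22229) = 2.198 km
W6: √((0.027·111.32)² + (0.008·89.34)²) = √(9.03387 + 0.51082) = 3.089 km
W7: √((0.020·111.32)² + (0.025·89.34)²) = √(4.95686 + 4.98852) = 3.154 km
W8: √((0.007·111.32)² + (0.024·89.34)²) = √(0.60721 + 4.59742) = 2.281 km
W9: √((-0.007·111.32)² + (-0.006·89.34)²) = √(0.60721 + 0.28734) = 0.946 km
W10: √((-0.023·111.32)² + (0.014·89.34)²) = √(6.55544 + 1.56440) = 2.850 km
W11: √((0.004·111.32)² + (-0.037·89.34)²) = √(0.19827 + 10.92686) = 3.335 km
Minimum: W9 at 0.946 km.

W9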